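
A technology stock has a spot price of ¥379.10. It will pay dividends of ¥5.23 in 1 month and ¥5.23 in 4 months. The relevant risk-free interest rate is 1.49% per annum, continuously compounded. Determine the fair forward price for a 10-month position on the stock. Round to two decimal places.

PV(dividends) I = 5.23·e^(−0.0149·1/12) + 5.23·e^(−0.0149·4/12)
I = 5.2235 + 5.2041 = 10.4276
F = (S − I)·e^(rT) = (379.10 − 10.4276) · e^(0.0149·10/12)
= 368.6724 · e^0.012417 = 368.6724 × 1.012494 = ¥373.28

¥373.28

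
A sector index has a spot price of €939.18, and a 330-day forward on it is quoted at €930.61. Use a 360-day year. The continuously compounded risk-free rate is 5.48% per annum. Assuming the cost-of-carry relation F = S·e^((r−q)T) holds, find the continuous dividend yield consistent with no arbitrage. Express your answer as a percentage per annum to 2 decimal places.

6.48%

From F = S·e^((r−q)T): (r − q) = ln(F/S)/T
ln(930.61/939.18) = ln(0.990875) = -0.009167
(r − q) = -0.009167 / (330/360) = -0.010000
q = r − ln(F/S)/T = 0.0548 + 0.010000 = 0.064800
q = 6.48%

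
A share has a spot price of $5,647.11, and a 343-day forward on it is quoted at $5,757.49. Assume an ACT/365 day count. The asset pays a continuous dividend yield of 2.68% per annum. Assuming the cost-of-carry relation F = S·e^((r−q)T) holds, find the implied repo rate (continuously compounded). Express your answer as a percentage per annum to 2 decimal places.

4.74%

From F = S·e^((r−q)T): (r − q) = ln(F/S)/T
ln(5757.49/5647.11) = ln(1.019546) = 0.019357
(r − q) = 0.019357 / (343/365) = 0.020599
r = ln(F/S)/T + q = 0.020599 + 0.0268 = 0.047399
r = 4.74%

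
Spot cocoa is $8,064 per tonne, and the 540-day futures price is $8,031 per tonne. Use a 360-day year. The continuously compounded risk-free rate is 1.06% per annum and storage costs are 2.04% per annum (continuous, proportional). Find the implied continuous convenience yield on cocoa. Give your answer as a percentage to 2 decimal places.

F = S·e^((r+u−y)T) ⇒ (r+u−y) = ln(F/S)/T
ln(8031/8064) = -0.004101; /T ⇒ -0.002734
y = r + u − ln(F/S)/T = 0.0106 + 0.0204 + 0.002734 = 0.033734
y = 3.37%

3.37%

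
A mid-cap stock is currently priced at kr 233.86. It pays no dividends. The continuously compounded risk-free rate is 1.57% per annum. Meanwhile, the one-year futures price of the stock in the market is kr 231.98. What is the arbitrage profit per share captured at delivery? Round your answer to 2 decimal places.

kr 5.58 per share

Fair futures: F* = S·e^(carry·T), with carry = r = 0.0157
F* = 233.86 · e^(0.0157 × 12/12) = 233.86 · e^0.015700 = 233.86 × 1.015824 = kr 237.5606
Market kr 231.98 < fair kr 237.5606: forward underpriced → reverse cash-and-carry (short spot, go long the forward).
At maturity, profit = |F_mkt − F*| = |231.98 − 237.5606| = kr 5.58 per share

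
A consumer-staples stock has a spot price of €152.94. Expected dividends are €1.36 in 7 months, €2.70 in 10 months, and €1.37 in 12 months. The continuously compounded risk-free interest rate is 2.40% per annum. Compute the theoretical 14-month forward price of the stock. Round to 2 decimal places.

€151.81

PV(dividends) I = 1.36·e^(−0.0240·7/12) + 2.70·e^(−0.0240·10/12) + 1.37·e^(−0.0240·12/12)
I = 1.3411 + 2.6465 + 1.3375 = 5.3251
F = (S − I)·e^(rT) = (152.94 − 5.3251) · e^(0.0240·14/12)
= 147.6149 · e^0.028000 = 147.6149 × 1.028396 = €151.81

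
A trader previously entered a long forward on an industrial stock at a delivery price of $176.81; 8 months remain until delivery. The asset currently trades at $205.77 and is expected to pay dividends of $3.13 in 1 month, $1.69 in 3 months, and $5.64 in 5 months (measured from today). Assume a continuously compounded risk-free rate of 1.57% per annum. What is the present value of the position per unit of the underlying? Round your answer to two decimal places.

$20.39

PV(remaining dividends) I = 3.13·e^(−0.0157·1/12) + 1.69·e^(−0.0157·3/12) + 5.64·e^(−0.0157·5/12) = 10.4125
Current forward F = (S − I)·e^(rT) = (205.77 − 10.4125)·e^(0.0157·8/12) = 195.3575 × 1.010522 = 197.4131
Value (long) = (F − K)·e^(−rT) = (197.4131 − 176.81) × 0.989588 = 20.3886
Value = $20.39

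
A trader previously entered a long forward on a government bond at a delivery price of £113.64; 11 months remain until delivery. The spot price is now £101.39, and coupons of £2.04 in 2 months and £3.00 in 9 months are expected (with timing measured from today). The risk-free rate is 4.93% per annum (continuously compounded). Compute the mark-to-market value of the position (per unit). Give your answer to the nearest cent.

-£12.14

PV(remaining coupons) I = 2.04·e^(−0.0493·2/12) + 3.00·e^(−0.0493·9/12) = 4.9144
Current forward F = (S − I)·e^(rT) = (101.39 − 4.9144)·e^(0.0493·11/12) = 96.4756 × 1.046228 = 100.9355
Value (long) = (F − K)·e^(−rT) = (100.9355 − 113.64) × 0.955814 = -12.1431
Value = -£12.14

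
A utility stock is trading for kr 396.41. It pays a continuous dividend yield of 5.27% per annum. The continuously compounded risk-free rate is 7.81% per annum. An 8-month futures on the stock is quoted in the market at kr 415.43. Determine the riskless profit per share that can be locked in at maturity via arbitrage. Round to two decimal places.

kr 12.25 per share

Fair futures: F* = S·e^(carry·T), with carry = (r − q) = 0.0781 − 0.0527 = 0.0254
F* = 396.41 · e^(0.0254 × 8/12) = 396.41 · e^0.016933 = 396.41 × 1.017077 = kr 403.1795
Market kr 415.43 > fair kr 403.1795: forward overpriced → cash-and-carry (buy spot, short the forward).
At maturity, profit = |F_mkt − F*| = |415.43 − 403.1795| = kr 12.25 per share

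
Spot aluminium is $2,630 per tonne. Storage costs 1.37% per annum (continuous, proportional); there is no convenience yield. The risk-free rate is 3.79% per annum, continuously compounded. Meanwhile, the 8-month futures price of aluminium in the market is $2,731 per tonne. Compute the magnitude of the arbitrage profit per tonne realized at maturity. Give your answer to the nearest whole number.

$9 per tonne

Fair futures: F* = S·e^(carry·T), with carry = (r + u) = 0.0379 + 0.0137 = 0.0516
F* = 2630 · e^(0.0516 × 8/12) = 2630 · e^0.034400 = 2630 × 1.034999 = $2722.0474
Market $2731 > fair $2722.0474: forward overpriced → cash-and-carry (buy spot, short the forward).
At maturity, profit = |F_mkt − F*| = |2731 − 2722.0474| = $9 per tonne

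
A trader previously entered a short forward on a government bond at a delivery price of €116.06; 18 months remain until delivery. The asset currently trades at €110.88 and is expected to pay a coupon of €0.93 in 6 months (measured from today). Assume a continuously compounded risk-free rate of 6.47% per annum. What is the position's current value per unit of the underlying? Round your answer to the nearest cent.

-€4.65

PV(remaining coupons) I = 0.93·e^(−0.0647·6/12) = 0.9004
Current forward F = (S − I)·e^(rT) = (110.88 − 0.9004)·e^(0.0647·18/12) = 109.9796 × 1.101915 = 121.1882
Value (long) = (F − K)·e^(−rT) = (121.1882 − 116.06) × 0.907511 = 4.6539
Short position value = −(long value) = -€4.65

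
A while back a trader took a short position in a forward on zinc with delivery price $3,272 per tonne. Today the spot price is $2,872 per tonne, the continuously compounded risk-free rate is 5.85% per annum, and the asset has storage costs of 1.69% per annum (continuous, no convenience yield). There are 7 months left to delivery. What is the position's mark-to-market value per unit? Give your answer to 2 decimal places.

$261.77 per tonne

Current fair forward for the remaining 7 months: F = S·e^((r + u)·T), (r + u) = 0.0585 + 0.0169 = 0.0754
F = 2872 · e^(0.0754 × 7/12) = 2872 × 1.04496494 = 3001.1393
Value of long forward = (F − K)·e^(−rT) = (3001.1393 − 3272) · e^(−0.0585·7/12)
= -270.8607 × 0.96645069 = -261.77
Short position value = −(long value) = $261.77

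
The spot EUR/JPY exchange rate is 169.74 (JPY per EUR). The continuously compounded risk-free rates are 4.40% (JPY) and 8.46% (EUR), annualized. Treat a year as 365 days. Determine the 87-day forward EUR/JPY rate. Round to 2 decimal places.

F = S·e^((r_JPY − r_EUR)T) = 169.74 · e^((0.0440 − 0.0846) × 87/365)
= 169.74 · e^-0.009677 = 169.74 × 0.990370
F = 168.11 JPY per EUR

168.11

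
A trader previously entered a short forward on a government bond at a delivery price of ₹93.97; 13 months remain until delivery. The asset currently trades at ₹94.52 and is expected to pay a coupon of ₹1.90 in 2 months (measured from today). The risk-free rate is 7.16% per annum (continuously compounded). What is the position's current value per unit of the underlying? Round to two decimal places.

PV(remaining coupons) I = 1.90·e^(−0.0716·2/12) = 1.8775
Current forward F = (S − I)·e^(rT) = (94.52 − 1.8775)·e^(0.0716·13/12) = 92.6425 × 1.080654 = 100.1145
Value (long) = (F − K)·e^(−rT) = (100.1145 − 93.97) × 0.925365 = 5.6859
Short position value = −(long value) = -₹5.69

-₹5.69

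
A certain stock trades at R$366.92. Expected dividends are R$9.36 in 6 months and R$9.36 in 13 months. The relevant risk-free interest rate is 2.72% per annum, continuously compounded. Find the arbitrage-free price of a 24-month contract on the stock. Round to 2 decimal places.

R$368.09

PV(dividends) I = 9.36·e^(−0.0272·6/12) + 9.36·e^(−0.0272·13/12)
I = 9.2336 + 9.0882 = 18.3218
F = (S − I)·e^(rT) = (366.92 − 18.3218) · e^(0.0272·24/12)
= 348.5982 · e^0.054400 = 348.5982 × 1.055907 = R$368.09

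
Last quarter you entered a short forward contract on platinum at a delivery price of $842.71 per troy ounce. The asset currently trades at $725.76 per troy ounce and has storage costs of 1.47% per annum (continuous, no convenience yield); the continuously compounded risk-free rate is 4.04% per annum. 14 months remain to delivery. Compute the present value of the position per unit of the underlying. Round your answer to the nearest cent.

Current fair forward for the remaining 14 months: F = S·e^((r + u)·T), (r + u) = 0.0404 + 0.0147 = 0.0551
F = 725.76 · e^(0.0551 × 14/12) = 725.76 × 1.066395 = 773.9468
Value of long forward = (F − K)·e^(−rT) = (773.9468 − 842.71) · e^(−0.0404·14/12)
= -68.7632 × 0.953960 = -65.60
Short position value = −(long value) = $65.60

$65.60 per troy ounce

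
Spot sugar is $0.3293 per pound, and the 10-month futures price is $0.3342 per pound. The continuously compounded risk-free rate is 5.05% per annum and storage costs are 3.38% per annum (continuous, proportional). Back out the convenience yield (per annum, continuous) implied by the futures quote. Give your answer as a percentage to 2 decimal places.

6.66%

F = S·e^((r+u−y)T) ⇒ (r+u−y) = ln(F/S)/T
ln(0.3342/0.3293) = 0.014770; /T ⇒ 0.017724
y = r + u − ln(F/S)/T = 0.0505 + 0.0338 − 0.017724 = 0.066576
y = 6.66%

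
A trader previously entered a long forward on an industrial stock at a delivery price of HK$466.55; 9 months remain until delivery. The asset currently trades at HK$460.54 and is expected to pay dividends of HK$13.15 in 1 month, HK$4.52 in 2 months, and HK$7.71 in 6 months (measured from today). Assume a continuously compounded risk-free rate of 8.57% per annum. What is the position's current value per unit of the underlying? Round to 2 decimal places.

PV(remaining dividends) I = 13.15·e^(−0.0857·1/12) + 4.52·e^(−0.0857·2/12) + 7.71·e^(−0.0857·6/12) = 24.8989
Current forward F = (S − I)·e^(rT) = (460.54 − 24.8989)·e^(0.0857·9/12) = 435.6411 × 1.066386 = 464.5616
Value (long) = (F − K)·e^(−rT) = (464.5616 − 466.55) × 0.937747 = -1.8646
Value = -HK$1.86

-HK$1.86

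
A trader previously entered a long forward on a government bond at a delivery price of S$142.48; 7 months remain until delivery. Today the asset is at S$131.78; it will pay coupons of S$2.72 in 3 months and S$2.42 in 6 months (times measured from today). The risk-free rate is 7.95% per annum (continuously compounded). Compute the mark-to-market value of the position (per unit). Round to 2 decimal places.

-S$9.24

PV(remaining coupons) I = 2.72·e^(−0.0795·3/12) + 2.42·e^(−0.0795·6/12) = 4.9922
Current forward F = (S − I)·e^(rT) = (131.78 − 4.9922)·e^(0.0795·7/12) = 126.7878 × 1.047467 = 132.8060
Value (long) = (F − K)·e^(−rT) = (132.8060 − 142.48) × 0.954684 = -9.2356
Value = -S$9.24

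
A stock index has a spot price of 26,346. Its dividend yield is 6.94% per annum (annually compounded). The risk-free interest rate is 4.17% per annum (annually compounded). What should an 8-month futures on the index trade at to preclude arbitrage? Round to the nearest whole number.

25,889

F = S · (1+r)^T / (1+q)^T
= 26346 × 1.027610 / 1.045747 = 26346 × 0.982656
F = 25,889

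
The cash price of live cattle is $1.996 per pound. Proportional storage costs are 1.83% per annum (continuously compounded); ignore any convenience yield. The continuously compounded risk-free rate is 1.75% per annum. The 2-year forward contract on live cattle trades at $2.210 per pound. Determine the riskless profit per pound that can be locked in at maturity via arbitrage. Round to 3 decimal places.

$0.066 per pound

Fair forward: F* = S·e^(carry·T), with carry = (r + u) = 0.0175 + 0.0183 = 0.0358
F* = 1.996 · e^(0.0358 × 2) = 1.996 · e^0.071600 = 1.996 × 1.074226 = $2.1442
Market $2.210 > fair $2.1442: forward overpriced → cash-and-carry (buy spot, short the forward).
At maturity, profit = |F_mkt − F*| = |2.210 − 2.1442| = $0.066 per pound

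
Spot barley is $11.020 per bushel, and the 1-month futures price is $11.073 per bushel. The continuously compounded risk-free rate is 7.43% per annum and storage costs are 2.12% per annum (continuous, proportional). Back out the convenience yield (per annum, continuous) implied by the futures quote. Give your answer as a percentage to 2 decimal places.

3.79%

F = S·e^((r+u−y)T) ⇒ (r+u−y) = ln(F/S)/T
ln(11.073/11.020) = 0.004798; /T ⇒ 0.057576
y = r + u − ln(F/S)/T = 0.0743 + 0.0212 − 0.057576 = 0.037924
y = 3.79%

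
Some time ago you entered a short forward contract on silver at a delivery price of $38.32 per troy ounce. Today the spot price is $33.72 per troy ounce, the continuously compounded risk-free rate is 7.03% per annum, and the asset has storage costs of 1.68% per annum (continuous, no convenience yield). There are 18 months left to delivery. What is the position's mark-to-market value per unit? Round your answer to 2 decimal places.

-$0.10 per troy ounce

Current fair forward for the remaining 18 months: F = S·e^((r + u)·T), (r + u) = 0.0703 + 0.0168 = 0.0871
F = 33.72 · e^(0.0871 × 18/12) = 33.72 × 1.139569 = 38.4263
Value of long forward = (F − K)·e^(−rT) = (38.4263 − 38.32) · e^(−0.0703·18/12)
= 0.1063 × 0.899919 = 0.10
Short position value = −(long value) = -$0.10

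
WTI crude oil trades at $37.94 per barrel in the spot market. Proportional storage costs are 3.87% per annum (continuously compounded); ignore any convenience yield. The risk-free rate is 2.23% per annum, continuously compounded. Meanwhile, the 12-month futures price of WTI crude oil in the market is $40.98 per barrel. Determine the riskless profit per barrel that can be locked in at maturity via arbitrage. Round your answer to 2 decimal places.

$0.65 per barrel

Fair futures: F* = S·e^(carry·T), with carry = (r + u) = 0.0223 + 0.0387 = 0.0610
F* = 37.94 · e^(0.0610 × 12/12) = 37.94 · e^0.061000 = 37.94 × 1.062899 = $40.3264
Market $40.98 > fair $40.3264: forward overpriced → cash-and-carry (buy spot, short the forward).
At maturity, profit = |F_mkt − F*| = |40.98 − 40.3264| = $0.65 per barrel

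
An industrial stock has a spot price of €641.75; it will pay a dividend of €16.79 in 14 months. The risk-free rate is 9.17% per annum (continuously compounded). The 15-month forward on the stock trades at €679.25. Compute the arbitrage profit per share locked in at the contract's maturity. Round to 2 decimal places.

PV(dividends) I = 16.79·e^(−0.0917·14/12) = 15.0865
Fair forward F* = (S − I)·e^(rT) = (641.75 − 15.0865)·e^0.114625 = 626.6635 × 1.121453 = 702.7737
Market €679.25 < fair 702.7737: forward underpriced → reverse cash-and-carry (short the stock, invest proceeds at r, pay the dividends, go long the forward).
Profit at T = |F_mkt − F*| = |679.25 − 702.7737| = €23.52 per share

€23.52 per share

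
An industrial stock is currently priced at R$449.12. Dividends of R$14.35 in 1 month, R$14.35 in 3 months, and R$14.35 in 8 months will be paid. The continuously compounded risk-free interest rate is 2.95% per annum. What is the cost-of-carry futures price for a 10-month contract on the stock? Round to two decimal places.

PV(dividends) I = 14.35·e^(−0.0295·1/12) + 14.35·e^(−0.0295·3/12) + 14.35·e^(−0.0295·8/12)
I = 14.3148 + 14.2446 + 14.0705 = 42.6299
F = (S − I)·e^(rT) = (449.12 − 42.6299) · e^(0.0295·10/12)
= 406.4901 · e^0.024583 = 406.4901 × 1.024888 = R$416.61

R$416.61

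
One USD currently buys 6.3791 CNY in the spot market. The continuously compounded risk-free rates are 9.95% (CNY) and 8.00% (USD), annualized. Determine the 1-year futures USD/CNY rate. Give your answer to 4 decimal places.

F = S·e^((r_CNY − r_USD)T) = 6.3791 · e^((0.0995 − 0.0800) × 1)
= 6.3791 · e^0.019500 = 6.3791 × 1.019691
F = 6.5047 CNY per USD

6.5047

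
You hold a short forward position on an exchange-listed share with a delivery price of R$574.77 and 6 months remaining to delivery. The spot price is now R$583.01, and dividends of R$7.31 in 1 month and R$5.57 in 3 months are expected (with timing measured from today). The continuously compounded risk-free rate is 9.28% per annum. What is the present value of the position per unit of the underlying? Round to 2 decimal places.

-R$21.60

PV(remaining dividends) I = 7.31·e^(−0.0928·1/12) + 5.57·e^(−0.0928·3/12) = 12.6960
Current forward F = (S − I)·e^(rT) = (583.01 − 12.6960)·e^(0.0928·6/12) = 570.3140 × 1.047493 = 597.3999
Value (long) = (F − K)·e^(−rT) = (597.3999 − 574.77) × 0.954660 = 21.6039
Short position value = −(long value) = -R$21.60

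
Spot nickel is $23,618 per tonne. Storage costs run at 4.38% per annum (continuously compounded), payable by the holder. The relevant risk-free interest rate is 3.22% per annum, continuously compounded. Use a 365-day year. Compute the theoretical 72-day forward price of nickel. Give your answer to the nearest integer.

Net carry = r + u − y = 0.0322 + 0.0438 − 0.0000 = 0.0760
F = S·e^((r+u−y)T) = 23618 · e^(0.0760 × 72/365) = 23618 · e^0.014992
= 23618 × 1.015105 = $23,975 per tonne

$23,975 per tonne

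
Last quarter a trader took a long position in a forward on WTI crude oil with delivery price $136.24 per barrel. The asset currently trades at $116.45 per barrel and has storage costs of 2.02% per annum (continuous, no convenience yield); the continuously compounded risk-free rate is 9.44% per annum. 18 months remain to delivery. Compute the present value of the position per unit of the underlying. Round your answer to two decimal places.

Current fair forward for the remaining 18 months: F = S·e^((r + u)·T), (r + u) = 0.0944 + 0.0202 = 0.1146
F = 116.45 · e^(0.1146 × 18/12) = 116.45 × 1.187559 = 138.2912
Value of long forward = (F − K)·e^(−rT) = (138.2912 − 136.24) · e^(−0.0944·18/12)
= 2.0512 × 0.867968 = 1.78

$1.78 per barrel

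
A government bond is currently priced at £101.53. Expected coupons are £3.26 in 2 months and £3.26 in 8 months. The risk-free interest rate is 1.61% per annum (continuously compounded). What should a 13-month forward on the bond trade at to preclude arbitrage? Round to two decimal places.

£96.73

PV(coupons) I = 3.26·e^(−0.0161·2/12) + 3.26·e^(−0.0161·8/12)
I = 3.2513 + 3.2252 = 6.4765
F = (S − I)·e^(rT) = (101.53 − 6.4765) · e^(0.0161·13/12)
= 95.0535 · e^0.017442 = 95.0535 × 1.017595 = £96.73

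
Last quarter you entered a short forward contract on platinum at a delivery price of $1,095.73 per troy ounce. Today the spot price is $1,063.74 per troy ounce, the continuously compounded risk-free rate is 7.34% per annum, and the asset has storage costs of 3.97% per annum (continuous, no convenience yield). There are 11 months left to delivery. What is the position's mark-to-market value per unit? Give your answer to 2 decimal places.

Current fair forward for the remaining 11 months: F = S·e^((r + u)·T), (r + u) = 0.0734 + 0.0397 = 0.1131
F = 1063.74 · e^(0.1131 × 11/12) = 1063.74 × 1.10923989 = 1179.9428
Value of long forward = (F − K)·e^(−rT) = (1179.9428 − 1095.73) · e^(−0.0734·11/12)
= 84.2128 × 0.93493027 = 78.73
Short position value = −(long value) = -$78.73

-$78.73 per troy ounce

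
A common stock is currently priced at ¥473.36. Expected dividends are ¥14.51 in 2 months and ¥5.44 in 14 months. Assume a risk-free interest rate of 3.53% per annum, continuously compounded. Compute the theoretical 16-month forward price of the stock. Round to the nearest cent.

PV(dividends) I = 14.51·e^(−0.0353·2/12) + 5.44·e^(−0.0353·14/12)
I = 14.4249 + 5.2205 = 19.6454
F = (S − I)·e^(rT) = (473.36 − 19.6454) · e^(0.0353·16/12)
= 453.7146 · e^0.047067 = 453.7146 × 1.048192 = ¥475.58

¥475.58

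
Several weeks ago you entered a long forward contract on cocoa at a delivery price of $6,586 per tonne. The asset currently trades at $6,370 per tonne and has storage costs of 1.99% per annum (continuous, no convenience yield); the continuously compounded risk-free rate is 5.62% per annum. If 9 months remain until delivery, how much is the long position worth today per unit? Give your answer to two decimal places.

$151.62 per tonne

Current fair forward for the remaining 9 months: F = S·e^((r + u)·T), (r + u) = 0.0562 + 0.0199 = 0.0761
F = 6370 · e^(0.0761 × 9/12) = 6370 × 1.05873521 = 6744.1433
Value of long forward = (F − K)·e^(−rT) = (6744.1433 − 6586) · e^(−0.0562·9/12)
= 158.1433 × 0.95872596 = 151.62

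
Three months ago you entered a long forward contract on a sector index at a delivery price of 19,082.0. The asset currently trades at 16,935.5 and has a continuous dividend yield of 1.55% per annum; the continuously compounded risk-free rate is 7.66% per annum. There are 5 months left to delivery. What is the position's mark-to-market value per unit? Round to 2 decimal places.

Current fair forward for the remaining 5 months: F = S·e^((r − q)·T), (r − q) = 0.0766 − 0.0155 = 0.0611
F = 16935.5 · e^(0.0611 × 5/12) = 16935.5 × 1.02578516 = 17372.1846
Value of long forward = (F − K)·e^(−rT) = (17372.1846 − 19082.0) · e^(−0.0766·5/12)
= -1709.8154 × 0.96858729 = -1656.11

-1656.11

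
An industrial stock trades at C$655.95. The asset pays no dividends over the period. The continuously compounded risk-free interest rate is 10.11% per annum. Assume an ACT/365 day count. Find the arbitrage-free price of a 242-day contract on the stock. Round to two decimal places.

C$701.43

F = S·e^(rT) = 655.95 · e^(0.1011 × 242/365)
= 655.95 · e^0.067031 = 655.95 × 1.069329
F = C$701.43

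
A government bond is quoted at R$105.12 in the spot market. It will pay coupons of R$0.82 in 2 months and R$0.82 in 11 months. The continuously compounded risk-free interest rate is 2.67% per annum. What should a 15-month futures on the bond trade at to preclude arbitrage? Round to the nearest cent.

R$107.02

PV(coupons) I = 0.82·e^(−0.0267·2/12) + 0.82·e^(−0.0267·11/12)
I = 0.8164 + 0.8002 = 1.6166
F = (S − I)·e^(rT) = (105.12 − 1.6166) · e^(0.0267·15/12)
= 103.5034 · e^0.033375 = 103.5034 × 1.033938 = R$107.02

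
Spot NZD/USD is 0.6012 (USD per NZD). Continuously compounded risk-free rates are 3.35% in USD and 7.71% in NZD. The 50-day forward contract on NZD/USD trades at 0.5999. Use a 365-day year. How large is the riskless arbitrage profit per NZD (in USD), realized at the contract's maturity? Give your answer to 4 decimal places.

0.0023 per NZD (in USD)

Fair forward: F* = S·e^(carry·T), with carry = (r_USD − r_NZD) = 0.0335 − 0.0771 = -0.0436
F* = 0.6012 · e^(-0.0436 × 50/365) = 0.6012 · e^-0.005973 = 0.6012 × 0.994045 = 0.5976
Market 0.5999 > fair 0.5976: forward overpriced → cash-and-carry (buy spot, short the forward).
At maturity, profit = |F_mkt − F*| = |0.5999 − 0.5976| = 0.0023 per NZD (in USD)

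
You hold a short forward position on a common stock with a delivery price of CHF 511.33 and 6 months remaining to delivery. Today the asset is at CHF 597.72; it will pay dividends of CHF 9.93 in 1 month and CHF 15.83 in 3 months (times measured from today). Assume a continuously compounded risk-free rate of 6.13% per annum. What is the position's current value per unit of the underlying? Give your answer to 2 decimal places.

-CHF 76.36

PV(remaining dividends) I = 9.93·e^(−0.0613·1/12) + 15.83·e^(−0.0613·3/12) = 25.4687
Current forward F = (S − I)·e^(rT) = (597.72 − 25.4687)·e^(0.0613·6/12) = 572.2513 × 1.031125 = 590.0626
Value (long) = (F − K)·e^(−rT) = (590.0626 − 511.33) × 0.969815 = 76.3561
Short position value = −(long value) = -CHF 76.36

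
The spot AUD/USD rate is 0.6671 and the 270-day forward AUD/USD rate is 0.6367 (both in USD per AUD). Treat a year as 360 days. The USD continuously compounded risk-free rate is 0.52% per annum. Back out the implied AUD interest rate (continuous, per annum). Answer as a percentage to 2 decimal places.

F = S·e^((r_USD − r_AUD)T) ⇒ r_AUD = r_USD − ln(F/S)/T
ln(0.6367/0.6671) = -0.046641; /(270/360) = -0.062188
r_AUD = 0.0052 + 0.062188 = 0.067388
r_AUD = 6.74%

6.74%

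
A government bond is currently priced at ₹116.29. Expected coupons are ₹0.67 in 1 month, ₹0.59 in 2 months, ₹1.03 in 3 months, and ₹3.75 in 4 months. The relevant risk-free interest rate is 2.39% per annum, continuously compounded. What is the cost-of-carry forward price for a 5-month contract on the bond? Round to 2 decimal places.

PV(coupons) I = 0.67·e^(−0.0239·1/12) + 0.59·e^(−0.0239·2/12) + 1.03·e^(−0.0239·3/12) + 3.75·e^(−0.0239·4/12)
I = 0.6687 + 0.5877 + 1.0239 + 3.7202 = 6.0005
F = (S − I)·e^(rT) = (116.29 − 6.0005) · e^(0.0239·5/12)
= 110.2895 · e^0.009958 = 110.2895 × 1.010008 = ₹111.39

₹111.39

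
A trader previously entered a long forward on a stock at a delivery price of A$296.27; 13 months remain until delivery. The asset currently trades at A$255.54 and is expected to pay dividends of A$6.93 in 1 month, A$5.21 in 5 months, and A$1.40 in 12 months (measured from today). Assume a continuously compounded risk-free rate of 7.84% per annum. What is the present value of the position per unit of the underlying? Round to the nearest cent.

-A$29.83

PV(remaining dividends) I = 6.93·e^(−0.0784·1/12) + 5.21·e^(−0.0784·5/12) + 1.40·e^(−0.0784·12/12) = 13.2219
Current forward F = (S − I)·e^(rT) = (255.54 − 13.2219)·e^(0.0784·13/12) = 242.3181 × 1.088644 = 263.7981
Value (long) = (F − K)·e^(−rT) = (263.7981 − 296.27) × 0.918574 = -29.8278
Value = -A$29.83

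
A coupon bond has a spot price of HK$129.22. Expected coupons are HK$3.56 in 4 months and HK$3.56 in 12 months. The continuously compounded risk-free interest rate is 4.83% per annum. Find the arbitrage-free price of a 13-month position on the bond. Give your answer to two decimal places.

HK$128.90

PV(coupons) I = 3.56·e^(−0.0483·4/12) + 3.56·e^(−0.0483·12/12)
I = 3.5031 + 3.3921 = 6.8952
F = (S − I)·e^(rT) = (129.22 − 6.8952) · e^(0.0483·13/12)
= 122.3248 · e^0.052325 = 122.3248 × 1.053718 = HK$128.90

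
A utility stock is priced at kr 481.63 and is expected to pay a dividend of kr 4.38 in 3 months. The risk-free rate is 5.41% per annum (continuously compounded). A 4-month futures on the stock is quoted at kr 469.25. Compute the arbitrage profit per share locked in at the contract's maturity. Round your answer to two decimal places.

kr 16.74 per share

PV(dividends) I = 4.38·e^(−0.0541·3/12) = 4.3212
Fair futures F* = (S − I)·e^(rT) = (481.63 − 4.3212)·e^0.018033 = 477.3088 × 1.018197 = 485.9944
Market kr 469.25 < fair 485.9944: forward underpriced → reverse cash-and-carry (short the stock, invest proceeds at r, pay the dividends, go long the forward).
Profit at T = |F_mkt − F*| = |469.25 − 485.9944| = kr 16.74 per share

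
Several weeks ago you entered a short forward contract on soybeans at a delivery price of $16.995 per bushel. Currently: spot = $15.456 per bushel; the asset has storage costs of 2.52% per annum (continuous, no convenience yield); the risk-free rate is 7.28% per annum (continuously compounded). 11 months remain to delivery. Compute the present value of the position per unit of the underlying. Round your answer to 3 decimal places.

Current fair forward for the remaining 11 months: F = S·e^((r + u)·T), (r + u) = 0.0728 + 0.0252 = 0.0980
F = 15.456 · e^(0.0980 × 11/12) = 15.456 × 1.093992 = 16.9087
Value of long forward = (F − K)·e^(−rT) = (16.9087 − 16.995) · e^(−0.0728·11/12)
= -0.0863 × 0.935445 = -0.081
Short position value = −(long value) = $0.081

$0.081 per bushel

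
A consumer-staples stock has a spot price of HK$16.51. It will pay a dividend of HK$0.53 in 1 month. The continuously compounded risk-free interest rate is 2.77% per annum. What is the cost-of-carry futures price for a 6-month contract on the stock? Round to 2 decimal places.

PV(dividends) I = 0.53·e^(−0.0277·1/12)
I = 0.5288
F = (S − I)·e^(rT) = (16.51 − 0.5288) · e^(0.0277·6/12)
= 15.9812 · e^0.013850 = 15.9812 × 1.013946 = HK$16.20

HK$16.20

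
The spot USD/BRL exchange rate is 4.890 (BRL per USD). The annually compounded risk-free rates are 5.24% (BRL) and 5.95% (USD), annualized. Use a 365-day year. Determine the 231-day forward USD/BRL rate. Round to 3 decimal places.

By covered interest parity, F = S · (1+r_BRL)^T / (1+r_USD)^T
= 4.890 × 1.032851 / 1.037256 = 4.890 × 0.995753
F = 4.869 BRL per USD

4.869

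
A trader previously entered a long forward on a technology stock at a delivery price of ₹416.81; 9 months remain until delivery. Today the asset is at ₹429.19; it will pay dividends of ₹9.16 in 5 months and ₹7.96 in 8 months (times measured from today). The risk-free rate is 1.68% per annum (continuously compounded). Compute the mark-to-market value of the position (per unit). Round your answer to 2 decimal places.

PV(remaining dividends) I = 9.16·e^(−0.0168·5/12) + 7.96·e^(−0.0168·8/12) = 16.9674
Current forward F = (S − I)·e^(rT) = (429.19 − 16.9674)·e^(0.0168·9/12) = 412.2226 × 1.012680 = 417.4496
Value (long) = (F − K)·e^(−rT) = (417.4496 − 416.81) × 0.987479 = 0.6316
Value = ₹0.63

₹0.63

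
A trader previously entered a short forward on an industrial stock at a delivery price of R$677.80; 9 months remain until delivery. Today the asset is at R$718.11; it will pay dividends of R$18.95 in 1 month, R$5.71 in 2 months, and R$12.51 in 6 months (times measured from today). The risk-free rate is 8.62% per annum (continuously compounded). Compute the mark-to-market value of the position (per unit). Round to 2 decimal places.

-R$46.32

PV(remaining dividends) I = 18.95·e^(−0.0862·1/12) + 5.71·e^(−0.0862·2/12) + 12.51·e^(−0.0862·6/12) = 36.4252
Current forward F = (S − I)·e^(rT) = (718.11 − 36.4252)·e^(0.0862·9/12) = 681.6848 × 1.066786 = 727.2118
Value (long) = (F − K)·e^(−rT) = (727.2118 − 677.80) × 0.937395 = 46.3184
Short position value = −(long value) = -R$46.32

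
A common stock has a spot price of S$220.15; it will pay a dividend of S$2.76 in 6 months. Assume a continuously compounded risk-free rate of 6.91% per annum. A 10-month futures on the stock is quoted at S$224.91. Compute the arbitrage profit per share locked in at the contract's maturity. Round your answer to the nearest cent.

PV(dividends) I = 2.76·e^(−0.0691·6/12) = 2.6663
Fair futures F* = (S − I)·e^(rT) = (220.15 − 2.6663)·e^0.057583 = 217.4837 × 1.059273 = 230.3746
Market S$224.91 < fair 230.3746: forward underpriced → reverse cash-and-carry (short the stock, invest proceeds at r, pay the dividends, go long the forward).
Profit at T = |F_mkt − F*| = |224.91 − 230.3746| = S$5.46 per share

S$5.46 per share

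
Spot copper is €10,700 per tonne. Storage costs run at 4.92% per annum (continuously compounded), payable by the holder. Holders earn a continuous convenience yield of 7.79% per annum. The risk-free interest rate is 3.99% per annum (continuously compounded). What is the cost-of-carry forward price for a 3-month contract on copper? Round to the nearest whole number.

€10,730 per tonne

Net carry = r + u − y = 0.0399 + 0.0492 − 0.0779 = 0.0112
F = S·e^((r+u−y)T) = 10700 · e^(0.0112 × 3/12) = 10700 · e^0.002800
= 10700 × 1.002804 = €10,730 per tonne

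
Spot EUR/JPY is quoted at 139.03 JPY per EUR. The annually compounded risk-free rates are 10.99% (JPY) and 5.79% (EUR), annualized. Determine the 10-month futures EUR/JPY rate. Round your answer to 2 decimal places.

By covered interest parity, F = S · (1+r_JPY)^T / (1+r_EUR)^T
= 139.03 × 1.090778 / 1.048022 = 139.03 × 1.040797
F = 144.70 JPY per EUR

144.70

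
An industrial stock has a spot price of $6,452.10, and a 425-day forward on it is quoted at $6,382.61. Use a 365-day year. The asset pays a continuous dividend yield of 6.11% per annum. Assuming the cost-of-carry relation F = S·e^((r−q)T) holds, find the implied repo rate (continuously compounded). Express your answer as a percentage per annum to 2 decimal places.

5.18%

From F = S·e^((r−q)T): (r − q) = ln(F/S)/T
ln(6382.61/6452.10) = ln(0.989230) = -0.010828
(r − q) = -0.010828 / (425/365) = -0.009299
r = ln(F/S)/T + q = -0.009299 + 0.0611 = 0.051801
r = 5.18%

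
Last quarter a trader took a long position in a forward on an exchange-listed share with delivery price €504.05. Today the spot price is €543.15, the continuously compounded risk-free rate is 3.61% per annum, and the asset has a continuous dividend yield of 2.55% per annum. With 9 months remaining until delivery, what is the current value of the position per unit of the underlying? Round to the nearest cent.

Current fair forward for the remaining 9 months: F = S·e^((r − q)·T), (r − q) = 0.0361 − 0.0255 = 0.0106
F = 543.15 · e^(0.0106 × 9/12) = 543.15 × 1.007982 = 547.4854
Value of long forward = (F − K)·e^(−rT) = (547.4854 − 504.05) · e^(−0.0361·9/12)
= 43.4354 × 0.973288 = 42.28

€42.28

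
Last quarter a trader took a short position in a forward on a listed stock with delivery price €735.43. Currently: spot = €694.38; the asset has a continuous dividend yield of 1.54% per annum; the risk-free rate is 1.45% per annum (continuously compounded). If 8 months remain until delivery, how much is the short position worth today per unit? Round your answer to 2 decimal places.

Current fair forward for the remaining 8 months: F = S·e^((r − q)·T), (r − q) = 0.0145 − 0.0154 = -0.0009
F = 694.38 · e^(-0.0009 × 8/12) = 694.38 × 0.999400 = 693.9634
Value of long forward = (F − K)·e^(−rT) = (693.9634 − 735.43) · e^(−0.0145·8/12)
= -41.4666 × 0.990380 = -41.07
Short position value = −(long value) = €41.07

€41.07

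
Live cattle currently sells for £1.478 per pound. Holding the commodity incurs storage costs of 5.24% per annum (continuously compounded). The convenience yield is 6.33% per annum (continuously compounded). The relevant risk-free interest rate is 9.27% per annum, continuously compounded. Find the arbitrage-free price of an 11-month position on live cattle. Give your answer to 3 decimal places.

Net carry = r + u − y = 0.0927 + 0.0524 − 0.0633 = 0.0818
F = S·e^((r+u−y)T) = 1.478 · e^(0.0818 × 11/12) = 1.478 · e^0.074983
= 1.478 × 1.077866 = £1.593 per pound

£1.593 per pound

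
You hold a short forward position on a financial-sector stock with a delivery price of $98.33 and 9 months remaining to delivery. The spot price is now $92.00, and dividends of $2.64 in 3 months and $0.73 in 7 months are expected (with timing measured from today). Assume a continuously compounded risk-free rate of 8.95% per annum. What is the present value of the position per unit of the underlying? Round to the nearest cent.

$3.22

PV(remaining dividends) I = 2.64·e^(−0.0895·3/12) + 0.73·e^(−0.0895·7/12) = 3.2745
Current forward F = (S − I)·e^(rT) = (92.00 − 3.2745)·e^(0.0895·9/12) = 88.7255 × 1.069429 = 94.8856
Value (long) = (F − K)·e^(−rT) = (94.8856 − 98.33) × 0.935078 = -3.2208
Short position value = −(long value) = $3.22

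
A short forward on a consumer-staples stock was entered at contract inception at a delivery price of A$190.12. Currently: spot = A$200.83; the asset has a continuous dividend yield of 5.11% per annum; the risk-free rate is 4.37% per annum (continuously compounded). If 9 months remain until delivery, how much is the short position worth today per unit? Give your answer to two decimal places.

Current fair forward for the remaining 9 months: F = S·e^((r − q)·T), (r − q) = 0.0437 − 0.0511 = -0.0074
F = 200.83 · e^(-0.0074 × 9/12) = 200.83 × 0.994465 = 199.7184
Value of long forward = (F − K)·e^(−rT) = (199.7184 − 190.12) · e^(−0.0437·9/12)
= 9.5984 × 0.967756 = 9.29
Short position value = −(long value) = -A$9.29

-A$9.29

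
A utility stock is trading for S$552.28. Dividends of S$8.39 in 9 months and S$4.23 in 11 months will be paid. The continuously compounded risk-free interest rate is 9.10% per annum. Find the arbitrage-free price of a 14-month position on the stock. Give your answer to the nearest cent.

PV(dividends) I = 8.39·e^(−0.0910·9/12) + 4.23·e^(−0.0910·11/12)
I = 7.8365 + 3.8915 = 11.7280
F = (S − I)·e^(rT) = (552.28 − 11.7280) · e^(0.0910·14/12)
= 540.5520 · e^0.106167 = 540.5520 × 1.112008 = S$601.10

S$601.10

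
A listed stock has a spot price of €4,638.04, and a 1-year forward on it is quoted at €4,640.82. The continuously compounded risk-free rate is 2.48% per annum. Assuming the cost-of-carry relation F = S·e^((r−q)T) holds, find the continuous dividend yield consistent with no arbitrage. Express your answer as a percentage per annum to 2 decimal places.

From F = S·e^((r−q)T): (r − q) = ln(F/S)/T
ln(4640.82/4638.04) = ln(1.000599) = 0.000599
(r − q) = 0.000599 / (1) = 0.000599
q = r − ln(F/S)/T = 0.0248 − 0.000599 = 0.024201
q = 2.42%

2.42%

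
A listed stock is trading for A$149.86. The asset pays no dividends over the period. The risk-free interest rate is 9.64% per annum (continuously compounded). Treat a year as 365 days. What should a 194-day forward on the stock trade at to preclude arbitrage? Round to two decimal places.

F = S·e^(rT) = 149.86 · e^(0.0964 × 194/365)
= 149.86 · e^0.051237 = 149.86 × 1.052572
F = A$157.74

A$157.74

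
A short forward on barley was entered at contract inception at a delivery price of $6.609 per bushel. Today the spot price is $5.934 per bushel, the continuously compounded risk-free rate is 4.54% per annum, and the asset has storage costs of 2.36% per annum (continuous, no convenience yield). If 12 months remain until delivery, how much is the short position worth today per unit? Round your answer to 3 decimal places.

Current fair forward for the remaining 12 months: F = S·e^((r + u)·T), (r + u) = 0.0454 + 0.0236 = 0.0690
F = 5.934 · e^(0.0690 × 12/12) = 5.934 × 1.071436 = 6.3579
Value of long forward = (F − K)·e^(−rT) = (6.3579 − 6.609) · e^(−0.0454·12/12)
= -0.2511 × 0.955615 = -0.240
Short position value = −(long value) = $0.240

$0.240 per bushel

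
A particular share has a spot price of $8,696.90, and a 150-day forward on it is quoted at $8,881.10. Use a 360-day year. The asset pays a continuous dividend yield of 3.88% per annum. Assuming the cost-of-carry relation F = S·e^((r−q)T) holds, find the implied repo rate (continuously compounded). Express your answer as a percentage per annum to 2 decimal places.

8.91%

From F = S·e^((r−q)T): (r − q) = ln(F/S)/T
ln(8881.10/8696.90) = ln(1.021180) = 0.020959
(r − q) = 0.020959 / (150/360) = 0.050302
r = ln(F/S)/T + q = 0.050302 + 0.0388 = 0.089102
r = 8.91%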